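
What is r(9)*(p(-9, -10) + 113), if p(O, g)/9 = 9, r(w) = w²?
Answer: 15714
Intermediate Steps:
p(O, g) = 81 (p(O, g) = 9*9 = 81)
r(9)*(p(-9, -10) + 113) = 9²*(81 + 113) = 81*194 = 15714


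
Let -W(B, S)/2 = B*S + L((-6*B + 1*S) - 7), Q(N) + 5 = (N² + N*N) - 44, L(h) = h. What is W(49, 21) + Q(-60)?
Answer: 5653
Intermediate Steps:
Q(N) = -49 + 2*N² (Q(N) = -5 + ((N² + N*N) - 44) = -5 + ((N² + N²) - 44) = -5 + (2*N² - 44) = -5 + (-44 + 2*N²) = -49 + 2*N²)
W(B, S) = 14 - 2*S + 12*B - 2*B*S (W(B, S) = -2*(B*S + ((-6*B + 1*S) - 7)) = -2*(B*S + ((-6*B + S) - 7)) = -2*(B*S + ((S - 6*B) - 7)) = -2*(B*S + (-7 + S - 6*B)) = -2*(-7 + S - 6*B + B*S) = 14 - 2*S + 12*B - 2*B*S)
W(49, 21) + Q(-60) = (14 - 2*21 + 12*49 - 2*49*21) + (-49 + 2*(-60)²) = (14 - 42 + 588 - 2058) + (-49 + 2*3600) = -1498 + (-49 + 7200) = -1498 + 7151 = 5653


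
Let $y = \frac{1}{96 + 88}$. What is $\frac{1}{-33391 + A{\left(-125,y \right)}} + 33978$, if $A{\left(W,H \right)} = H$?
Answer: $\frac{208758895070}{6143943} \approx 33978.0$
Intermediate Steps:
$y = \frac{1}{184} \approx 0.0054348$
$\frac{1}{-33391 + A{\left(-125,y \right)}} + 33978 = \frac{1}{-33391 + \frac{1}{184}} + 33978 = \frac{1}{- \frac{6143943}{184}} + 33978 = - \frac{184}{6143943} + 33978 = \frac{208758895070}{6143943}$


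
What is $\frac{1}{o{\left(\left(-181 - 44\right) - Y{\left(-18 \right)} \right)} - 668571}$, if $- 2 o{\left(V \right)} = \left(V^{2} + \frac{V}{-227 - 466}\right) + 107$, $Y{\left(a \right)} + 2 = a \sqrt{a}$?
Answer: $- \frac{1386 i}{16690266 \sqrt{2} + 957134401 i} \approx -1.4472 \cdot 10^{-6} - 3.5689 \cdot 10^{-8} i$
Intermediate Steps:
$Y{\left(a \right)} = -2 + a^{\frac{3}{2}}$ ($Y{\left(a \right)} = -2 + a \sqrt{a} = -2 + a^{\frac{3}{2}}$)
$o{\left(V \right)} = - \frac{107}{2} - \frac{V^{2}}{2} + \frac{V}{1386}$ ($o{\left(V \right)} = - \frac{\left(V^{2} + \frac{V}{-227 - 466}\right) + 107}{2} = - \frac{\left(V^{2} + \frac{V}{-693}\right) + 107}{2} = - \frac{\left(V^{2} - \frac{V}{693}\right) + 107}{2} = - \frac{107 + V^{2} - \frac{V}{693}}{2} = - \frac{107}{2} - \frac{V^{2}}{2} + \frac{V}{1386}$)
$\frac{1}{o{\left(\left(-181 - 44\right) - Y{\left(-18 \right)} \right)} - 668571} = \frac{1}{\left(- \frac{107}{2} - \frac{\left(\left(-181 - 44\right) - \left(-2 + \left(-18\right)^{\frac{3}{2}}\right)\right)^{2}}{2} + \frac{\left(-181 - 44\right) - \left(-2 + \left(-18\right)^{\frac{3}{2}}\right)}{1386}\right) - 668571} = \frac{1}{\left(- \frac{107}{2} - \frac{\left(-225 - \left(-2 - 54 i \sqrt{2}\right)\right)^{2}}{2} + \frac{-225 - \left(-2 - 54 i \sqrt{2}\right)}{1386}\right) - 668571} = \frac{1}{\left(- \frac{107}{2} - \frac{\left(-225 + \left(2 + 54 i \sqrt{2}\right)\right)^{2}}{2} + \frac{-225 + \left(2 + 54 i \sqrt{2}\right)}{1386}\right) - 668571} = \frac{1}{\left(- \frac{107}{2} - \frac{\left(-223 + 54 i \sqrt{2}\right)^{2}}{2} + \frac{-223 + 54 i \sqrt{2}}{1386}\right) - 668571} = \frac{1}{\left(- \frac{107}{2} - \frac{\left(-223 + 54 i \sqrt{2}\right)^{2}}{2} - \left(\frac{223}{1386} - \frac{3 i \sqrt{2}}{77}\right)\right) - 668571} = \frac{1}{\left(- \frac{37187}{693} - \frac{\left(-223 + 54 i \sqrt{2}\right)^{2}}{2} + \frac{3 i \sqrt{2}}{77}\right) - 668571} = \frac{1}{- \frac{463356890}{693} - \frac{\left(-223 + 54 i \sqrt{2}\right)^{2}}{2} + \frac{3 i \sqrt{2}}{77}}$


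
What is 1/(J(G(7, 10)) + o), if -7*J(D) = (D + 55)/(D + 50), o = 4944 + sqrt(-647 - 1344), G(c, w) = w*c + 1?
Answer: 72382926/357879568667 - 14641*I*sqrt(1991)/357879568667 ≈ 0.00020226 - 1.8254e-6*I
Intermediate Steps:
G(c, w) = 1 + c*w (G(c, w) = c*w + 1 = 1 + c*w)
o = 4944 + I*sqrt(1991) (o = 4944 + sqrt(-1991) = 4944 + I*sqrt(1991) ≈ 4944.0 + 44.621*I)
J(D) = -(55 + D)/(7*(50 + D)) (J(D) = -(D + 55)/(7*(D + 50)) = -(55 + D)/(7*(50 + D)))
1/(J(G(7, 10)) + o) = 1/((-55 - (1 + 7*10))/(7*(50 + (1 + 7*10))) + (4944 + I*sqrt(1991))) = 1/((-55 - (1 + 70))/(7*(50 + (1 + 70))) + (4944 + I*sqrt(1991))) = 1/((-55 - 1*71)/(7*(50 + 71)) + (4944 + I*sqrt(1991))) = 1/((1/7)*(-55 - 71)/121 + (4944 + I*sqrt(1991))) = 1/((1/7)*(1/121)*(-126) + (4944 + I*sqrt(1991))) = 1/(-18/121 + (4944 + I*sqrt(1991))) = 1/(598206/121 + I*sqrt(1991))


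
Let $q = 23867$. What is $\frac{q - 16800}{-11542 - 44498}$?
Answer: $- \frac{7067}{56040} \approx -0.12611$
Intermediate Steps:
$\frac{q - 16800}{-11542 - 44498} = \frac{23867 - 16800}{-11542 - 44498} = \frac{7067}{-56040} = 7067 \left(- \frac{1}{56040}\right) = - \frac{7067}{56040}$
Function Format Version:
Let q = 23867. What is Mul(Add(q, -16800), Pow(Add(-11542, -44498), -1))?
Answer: Rational(-7067, 56040) ≈ -0.12611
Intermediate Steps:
Mul(Add(q, -16800), Pow(Add(-11542, -44498), -1)) = Mul(Add(23867, -16800), Pow(Add(-11542, -44498), -1)) = Mul(7067, Pow(-56040, -1)) = Mul(7067, Rational(-1, 56040)) = Rational(-7067, 56040)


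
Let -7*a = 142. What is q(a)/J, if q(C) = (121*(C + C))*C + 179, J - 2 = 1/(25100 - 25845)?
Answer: 3641901955/72961 ≈ 49916.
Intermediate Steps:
a = -142/7 (a = -⅐*142 = -142/7 ≈ -20.286)
J = 1489/745 (J = 2 + 1/(25100 - 25845) = 2 + 1/(-745) = 2 - 1/745 = 1489/745 ≈ 1.9987)
q(C) = 179 + 242*C² (q(C) = (121*(2*C))*C + 179 = (242*C)*C + 179 = 242*C² + 179 = 179 + 242*C²)
q(a)/J = (179 + 242*(-142/7)²)/(1489/745) = (179 + 242*(20164/49))*(745/1489) = (179 + 4879688/49)*(745/1489) = (4888459/49)*(745/1489) = 3641901955/72961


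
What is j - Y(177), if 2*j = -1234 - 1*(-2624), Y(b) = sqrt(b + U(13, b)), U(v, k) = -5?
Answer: 695 - 2*sqrt(43) ≈ 681.88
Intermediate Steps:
Y(b) = sqrt(-5 + b) (Y(b) = sqrt(b - 5) = sqrt(-5 + b))
j = 695 (j = (-1234 - 1*(-2624))/2 = (-1234 + 2624)/2 = (1/2)*1390 = 695)
j - Y(177) = 695 - sqrt(-5 + 177) = 695 - sqrt(172) = 695 - 2*sqrt(43)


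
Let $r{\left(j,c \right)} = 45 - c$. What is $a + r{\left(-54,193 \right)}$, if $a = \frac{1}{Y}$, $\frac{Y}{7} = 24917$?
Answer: $- \frac{25814011}{174419} \approx -148.0$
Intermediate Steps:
$Y = 174419$ ($Y = 7 \cdot 24917 = 174419$)
$a = \frac{1}{174419} \approx 5.7333 \cdot 10^{-6}$
$a + r{\left(-54,193 \right)} = \frac{1}{174419} + \left(45 - 193\right) = \frac{1}{174419} - 148 = - \frac{25814011}{174419}$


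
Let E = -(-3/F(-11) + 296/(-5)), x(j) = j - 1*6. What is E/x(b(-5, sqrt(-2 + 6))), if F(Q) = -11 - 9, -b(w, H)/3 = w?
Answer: 1181/180 ≈ 6.5611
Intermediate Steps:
b(w, H) = -3*w
F(Q) = -20
x(j) = -6 + j (x(j) = j - 6 = -6 + j)
E = 1181/20 (E = -(-3/(-20) + 296/(-5)) = -(-3*(-1/20) + 296*(-1/5)) = -(3/20 - 296/5) = -1*(-1181/20) = 1181/20 ≈ 59.050)
E/x(b(-5, sqrt(-2 + 6))) = 1181/(20*(-6 - 3*(-5))) = 1181/(20*(-6 + 15)) = (1181/20)/9 = (1181/20)*(1/9) = 1181/180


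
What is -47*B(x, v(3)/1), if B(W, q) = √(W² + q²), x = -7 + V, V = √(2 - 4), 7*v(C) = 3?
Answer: -47*√(2312 - 686*I*√2)/7 ≈ -329.59 + 66.349*I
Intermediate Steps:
v(C) = 3/7 (v(C) = (⅐)*3 = 3/7)
V = I*√2 (V = √(-2) = I*√2 ≈ 1.4142*I)
x = -7 + I*√2 ≈ -7.0 + 1.4142*I
-47*B(x, v(3)/1) = -47*√((-7 + I*√2)² + ((3/7)/1)²) = -47*√((-7 + I*√2)² + ((3/7)*1)²) = -47*√((-7 + I*√2)² + (3/7)²) = -47*√((-7 + I*√2)² + 9/49) = -47*√(9/49 + (-7 + I*√2)²)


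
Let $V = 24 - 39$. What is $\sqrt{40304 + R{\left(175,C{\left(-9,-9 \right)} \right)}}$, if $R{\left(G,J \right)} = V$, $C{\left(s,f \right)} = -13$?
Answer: $\sqrt{40289} \approx 200.72$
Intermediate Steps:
$V = -15$ ($V = 24 - 39 = -15$)
$R{\left(G,J \right)} = -15$
$\sqrt{40304 + R{\left(175,C{\left(-9,-9 \right)} \right)}} = \sqrt{40304 - 15} = \sqrt{40289}$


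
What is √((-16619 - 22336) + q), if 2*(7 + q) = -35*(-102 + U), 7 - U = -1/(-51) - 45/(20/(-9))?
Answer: I*√1537494042/204 ≈ 192.21*I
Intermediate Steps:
U = -2707/204 (U = 7 - (-1/(-51) - 45/(20/(-9))) = 7 - (-1*(-1/51) - 45/(20*(-⅑))) = 7 - (1/51 - 45/(-20/9)) = 7 - (1/51 - 45*(-9/20)) = 7 - (1/51 + 81/4) = 7 - 1*4135/204 = 7 - 4135/204 = -2707/204 ≈ -13.270)
q = 820169/408 (q = -7 + (-35*(-102 - 2707/204))/2 = -7 + (-35*(-23515/204))/2 = -7 + (½)*(823025/204) = -7 + 823025/408 = 820169/408 ≈ 2010.2)
√((-16619 - 22336) + q) = √((-16619 - 22336) + 820169/408) = √(-38955 + 820169/408) = √(-15073471/408) = I*√1537494042/204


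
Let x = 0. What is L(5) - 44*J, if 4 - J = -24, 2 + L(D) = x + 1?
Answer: -1233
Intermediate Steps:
L(D) = -1 (L(D) = -2 + (0 + 1) = -2 + 1 = -1)
J = 28 (J = 4 - 1*(-24) = 4 + 24 = 28)
L(5) - 44*J = -1 - 44*28 = -1 - 1232 = -1233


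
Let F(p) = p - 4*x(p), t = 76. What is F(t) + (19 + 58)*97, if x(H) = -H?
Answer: 7849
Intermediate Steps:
F(p) = 5*p (F(p) = p - (-4)*p = p + 4*p = 5*p)
F(t) + (19 + 58)*97 = 5*76 + (19 + 58)*97 = 380 + 77*97 = 380 + 7469 = 7849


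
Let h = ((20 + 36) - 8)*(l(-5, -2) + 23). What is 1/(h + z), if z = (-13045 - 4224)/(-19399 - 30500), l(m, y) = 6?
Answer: 49899/69476677 ≈ 0.00071821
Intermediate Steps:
h = 1392 (h = ((20 + 36) - 8)*(6 + 23) = (56 - 8)*29 = 48*29 = 1392)
z = 17269/49899 (z = -17269/(-49899) = -17269*(-1/49899) = 17269/49899 ≈ 0.34608)
1/(h + z) = 1/(1392 + 17269/49899) = 1/(69476677/49899) = 49899/69476677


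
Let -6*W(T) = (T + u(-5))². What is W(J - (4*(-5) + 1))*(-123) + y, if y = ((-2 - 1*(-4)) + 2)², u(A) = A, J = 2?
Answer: 5264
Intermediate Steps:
W(T) = -(-5 + T)²/6 (W(T) = -(T - 5)²/6 = -(-5 + T)²/6)
y = 16 (y = ((-2 + 4) + 2)² = (2 + 2)² = 4² = 16)
W(J - (4*(-5) + 1))*(-123) + y = -(-5 + (2 - (4*(-5) + 1)))²/6*(-123) + 16 = -(-5 + (2 - (-20 + 1)))²/6*(-123) + 16 = -(-5 + (2 - 1*(-19)))²/6*(-123) + 16 = -(-5 + (2 + 19))²/6*(-123) + 16 = -(-5 + 21)²/6*(-123) + 16 = -⅙*16²*(-123) + 16 = -⅙*256*(-123) + 16 = -128/3*(-123) + 16 = 5248 + 16 = 5264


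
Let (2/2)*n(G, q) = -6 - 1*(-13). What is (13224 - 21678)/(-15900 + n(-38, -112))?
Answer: 8454/15893 ≈ 0.53193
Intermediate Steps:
n(G, q) = 7 (n(G, q) = -6 - 1*(-13) = -6 + 13 = 7)
(13224 - 21678)/(-15900 + n(-38, -112)) = (13224 - 21678)/(-15900 + 7) = -8454/(-15893) = -8454*(-1/15893) = 8454/15893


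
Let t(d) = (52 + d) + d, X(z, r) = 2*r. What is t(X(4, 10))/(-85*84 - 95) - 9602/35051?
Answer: -72695162/253593985 ≈ -0.28666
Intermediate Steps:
t(d) = 52 + 2*d
t(X(4, 10))/(-85*84 - 95) - 9602/35051 = (52 + 2*(2*10))/(-85*84 - 95) - 9602/35051 = (52 + 2*20)/(-7140 - 95) - 9602*1/35051 = (52 + 40)/(-7235) - 9602/35051 = 92*(-1/7235) - 9602/35051 = -92/7235 - 9602/35051 = -72695162/253593985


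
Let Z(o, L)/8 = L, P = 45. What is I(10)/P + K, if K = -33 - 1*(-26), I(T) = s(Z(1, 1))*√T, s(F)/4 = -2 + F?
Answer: -7 + 8*√10/15 ≈ -5.3135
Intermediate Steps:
Z(o, L) = 8*L
s(F) = -8 + 4*F (s(F) = 4*(-2 + F) = -8 + 4*F)
I(T) = 24*√T (I(T) = (-8 + 4*(8*1))*√T = (-8 + 4*8)*√T = (-8 + 32)*√T = 24*√T)
K = -7 (K = -33 + 26 = -7)
I(10)/P + K = (24*√10)/45 - 7 = (24*√10)*(1/45) - 7 = 8*√10/15 - 7 = -7 + 8*√10/15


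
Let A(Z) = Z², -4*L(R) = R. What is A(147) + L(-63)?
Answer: 86499/4 ≈ 21625.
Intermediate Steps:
L(R) = -R/4
A(147) + L(-63) = 147² - ¼*(-63) = 21609 + 63/4 = 86499/4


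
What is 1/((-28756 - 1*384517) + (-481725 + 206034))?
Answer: -1/688964 ≈ -1.4515e-6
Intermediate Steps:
1/((-28756 - 1*384517) + (-481725 + 206034)) = 1/((-28756 - 384517) - 275691) = 1/(-413273 - 275691) = 1/(-688964) = -1/688964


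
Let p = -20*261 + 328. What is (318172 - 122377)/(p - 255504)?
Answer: -195795/260396 ≈ -0.75191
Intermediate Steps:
p = -4892 (p = -5220 + 328 = -4892)
(318172 - 122377)/(p - 255504) = (318172 - 122377)/(-4892 - 255504) = 195795/(-260396) = 195795*(-1/260396) = -195795/260396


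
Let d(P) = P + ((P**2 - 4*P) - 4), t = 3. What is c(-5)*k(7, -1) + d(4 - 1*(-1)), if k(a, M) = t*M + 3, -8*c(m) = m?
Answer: 6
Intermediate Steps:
c(m) = -m/8
k(a, M) = 3 + 3*M (k(a, M) = 3*M + 3 = 3 + 3*M)
d(P) = -4 + P**2 - 3*P (d(P) = P + (-4 + P**2 - 4*P) = -4 + P**2 - 3*P)
c(-5)*k(7, -1) + d(4 - 1*(-1)) = (-1/8*(-5))*(3 + 3*(-1)) + (-4 + (4 - 1*(-1))**2 - 3*(4 - 1*(-1))) = 5*(3 - 3)/8 + (-4 + (4 + 1)**2 - 3*(4 + 1)) = (5/8)*0 + (-4 + 5**2 - 3*5) = 0 + (-4 + 25 - 15) = 0 + 6 = 6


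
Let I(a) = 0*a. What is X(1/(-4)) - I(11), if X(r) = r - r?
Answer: 0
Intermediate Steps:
X(r) = 0
I(a) = 0
X(1/(-4)) - I(11) = 0 - 1*0 = 0 + 0 = 0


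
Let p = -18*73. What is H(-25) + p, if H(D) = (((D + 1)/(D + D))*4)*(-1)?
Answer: -32898/25 ≈ -1315.9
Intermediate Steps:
p = -1314
H(D) = -2*(1 + D)/D (H(D) = (((1 + D)/((2*D)))*4)*(-1) = (((1 + D)*(1/(2*D)))*4)*(-1) = (((1 + D)/(2*D))*4)*(-1) = (2*(1 + D)/D)*(-1) = -2*(1 + D)/D)
H(-25) + p = (-2 - 2/(-25)) - 1314 = (-2 - 2*(-1/25)) - 1314 = (-2 + 2/25) - 1314 = -48/25 - 1314 = -32898/25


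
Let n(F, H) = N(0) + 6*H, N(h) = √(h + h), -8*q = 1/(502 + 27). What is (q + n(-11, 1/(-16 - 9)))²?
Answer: 646023889/11193640000 ≈ 0.057713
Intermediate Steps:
q = -1/4232 (q = -1/(8*(502 + 27)) = -⅛/529 = -⅛*1/529 = -1/4232 ≈ -0.00023629)
N(h) = √2*√h (N(h) = √(2*h) = √2*√h)
n(F, H) = 6*H (n(F, H) = √2*√0 + 6*H = √2*0 + 6*H = 0 + 6*H = 6*H)
(q + n(-11, 1/(-16 - 9)))² = (-1/4232 + 6/(-16 - 9))² = (-1/4232 + 6/(-25))² = (-1/4232 + 6*(-1/25))² = (-1/4232 - 6/25)² = (-25417/105800)² = 646023889/11193640000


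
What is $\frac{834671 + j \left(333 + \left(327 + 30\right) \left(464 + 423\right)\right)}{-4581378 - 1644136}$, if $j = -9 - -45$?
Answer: $- \frac{12246383}{6225514} \approx -1.9671$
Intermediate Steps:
$j = 36$ ($j = -9 + 45 = 36$)
$\frac{834671 + j \left(333 + \left(327 + 30\right) \left(464 + 423\right)\right)}{-4581378 - 1644136} = \frac{834671 + 36 \left(333 + \left(327 + 30\right) \left(464 + 423\right)\right)}{-4581378 - 1644136} = \frac{834671 + 36 \left(333 + 357 \cdot 887\right)}{-6225514} = \left(834671 + 36 \left(333 + 316659\right)\right) \left(- \frac{1}{6225514}\right) = \left(834671 + 36 \cdot 316992\right) \left(- \frac{1}{6225514}\right) = \left(834671 + 11411712\right) \left(- \frac{1}{6225514}\right) = 12246383 \left(- \frac{1}{6225514}\right) = - \frac{12246383}{6225514}$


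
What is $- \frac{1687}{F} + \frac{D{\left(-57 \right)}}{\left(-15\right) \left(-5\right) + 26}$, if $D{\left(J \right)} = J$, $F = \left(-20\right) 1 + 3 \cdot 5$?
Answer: $\frac{170102}{505} \approx 336.84$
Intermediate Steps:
$F = -5$ ($F = -20 + 15 = -5$)
$- \frac{1687}{F} + \frac{D{\left(-57 \right)}}{\left(-15\right) \left(-5\right) + 26} = - \frac{1687}{-5} - \frac{57}{\left(-15\right) \left(-5\right) + 26} = \left(-1687\right) \left(- \frac{1}{5}\right) - \frac{57}{75 + 26} = \frac{1687}{5} - \frac{57}{101} = \frac{170102}{505}$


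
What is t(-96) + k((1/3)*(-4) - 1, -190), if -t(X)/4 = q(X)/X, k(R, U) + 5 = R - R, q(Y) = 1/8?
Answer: -959/192 ≈ -4.9948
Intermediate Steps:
q(Y) = 1/8
k(R, U) = -5 (k(R, U) = -5 + (R - R) = -5 + 0 = -5)
t(X) = -1/(2*X)
t(-96) + k((1/3)*(-4) - 1, -190) = -1/2/(-96) - 5 = -1/2*(-1/96) - 5 = 1/192 - 5 = -959/192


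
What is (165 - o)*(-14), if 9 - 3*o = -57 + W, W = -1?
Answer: -5992/3 ≈ -1997.3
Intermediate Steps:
o = 67/3 (o = 3 - (-57 - 1)/3 = 3 - ⅓*(-58) = 3 + 58/3 = 67/3 ≈ 22.333)
(165 - o)*(-14) = (165 - 1*67/3)*(-14) = (165 - 67/3)*(-14) = (428/3)*(-14) = -5992/3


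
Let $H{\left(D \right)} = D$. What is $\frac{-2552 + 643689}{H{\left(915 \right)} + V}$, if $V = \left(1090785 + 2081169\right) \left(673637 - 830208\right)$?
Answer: $- \frac{641137}{496636008819} \approx -1.291 \cdot 10^{-6}$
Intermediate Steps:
$V = -496636009734$ ($V = 3171954 \left(-156571\right) = -496636009734$)
$\frac{-2552 + 643689}{H{\left(915 \right)} + V} = \frac{-2552 + 643689}{915 - 496636009734} = \frac{641137}{-496636008819} = 641137 \left(- \frac{1}{496636008819}\right) = - \frac{641137}{496636008819}$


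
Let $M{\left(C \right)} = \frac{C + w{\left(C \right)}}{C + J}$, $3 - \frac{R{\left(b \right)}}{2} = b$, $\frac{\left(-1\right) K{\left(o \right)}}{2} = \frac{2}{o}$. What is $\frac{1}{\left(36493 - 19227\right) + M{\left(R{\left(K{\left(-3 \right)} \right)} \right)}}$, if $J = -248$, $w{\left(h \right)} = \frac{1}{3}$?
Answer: $\frac{734}{12673233} \approx 5.7917 \cdot 10^{-5}$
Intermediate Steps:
$K{\left(o \right)} = - \frac{4}{o}$ ($K{\left(o \right)} = - 2 \frac{2}{o} = - \frac{4}{o}$)
$w{\left(h \right)} = \frac{1}{3}$
$R{\left(b \right)} = 6 - 2 b$
$M{\left(C \right)} = \frac{\frac{1}{3} + C}{-248 + C}$ ($M{\left(C \right)} = \frac{C + \frac{1}{3}}{C - 248} = \frac{\frac{1}{3} + C}{-248 + C}$)
$\frac{1}{\left(36493 - 19227\right) + M{\left(R{\left(K{\left(-3 \right)} \right)} \right)}} = \frac{1}{\left(36493 - 19227\right) + \frac{\frac{1}{3} + \left(6 - 2 \left(- \frac{4}{-3}\right)\right)}{-248 + \left(6 - 2 \left(- \frac{4}{-3}\right)\right)}} = \frac{1}{\left(36493 - 19227\right) + \frac{\frac{1}{3} + \left(6 - 2 \left(\left(-4\right) \left(- \frac{1}{3}\right)\right)\right)}{-248 + \left(6 - 2 \left(\left(-4\right) \left(- \frac{1}{3}\right)\right)\right)}} = \frac{1}{17266 + \frac{\frac{1}{3} + \left(6 - \frac{8}{3}\right)}{-248 + \left(6 - \frac{8}{3}\right)}} = \frac{1}{17266 + \frac{\frac{1}{3} + \frac{10}{3}}{-248 + \frac{10}{3}}} = \frac{1}{17266 + \frac{1}{- \frac{734}{3}} \cdot \frac{11}{3}} = \frac{1}{17266 - \frac{11}{734}} = \frac{1}{\frac{12673233}{734}} = \frac{734}{12673233}$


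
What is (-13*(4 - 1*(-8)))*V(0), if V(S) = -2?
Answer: 312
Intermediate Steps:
(-13*(4 - 1*(-8)))*V(0) = -13*(4 - 1*(-8))*(-2) = -13*(4 + 8)*(-2) = -13*12*(-2) = -156*(-2) = 312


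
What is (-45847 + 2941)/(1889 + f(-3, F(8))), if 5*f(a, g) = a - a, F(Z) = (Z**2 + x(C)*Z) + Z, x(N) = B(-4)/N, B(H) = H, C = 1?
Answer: -42906/1889 ≈ -22.714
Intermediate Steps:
x(N) = -4/N
F(Z) = Z**2 - 3*Z (F(Z) = (Z**2 + (-4/1)*Z) + Z = (Z**2 + (-4*1)*Z) + Z = (Z**2 - 4*Z) + Z = Z**2 - 3*Z)
f(a, g) = 0 (f(a, g) = (a - a)/5 = (1/5)*0 = 0)
(-45847 + 2941)/(1889 + f(-3, F(8))) = (-45847 + 2941)/(1889 + 0) = -42906/1889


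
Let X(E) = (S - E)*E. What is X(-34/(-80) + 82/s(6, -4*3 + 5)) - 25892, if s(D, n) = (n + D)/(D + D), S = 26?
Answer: -1630215569/1600 ≈ -1.0189e+6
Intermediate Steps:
s(D, n) = (D + n)/(2*D) (s(D, n) = (D + n)/((2*D)) = (D + n)*(1/(2*D)) = (D + n)/(2*D))
X(E) = E*(26 - E) (X(E) = (26 - E)*E = E*(26 - E))
X(-34/(-80) + 82/s(6, -4*3 + 5)) - 25892 = (-34/(-80) + 82/(((1/2)*(6 + (-4*3 + 5))/6)))*(26 - (-34/(-80) + 82/(((1/2)*(6 + (-4*3 + 5))/6)))) - 25892 = (-34*(-1/80) + 82/(((1/2)*(1/6)*(6 + (-12 + 5)))))*(26 - (-34*(-1/80) + 82/(((1/2)*(1/6)*(6 + (-12 + 5)))))) - 25892 = (17/40 + 82/(((1/2)*(1/6)*(6 - 7))))*(26 - (17/40 + 82/(((1/2)*(1/6)*(6 - 7))))) - 25892 = (17/40 + 82/(((1/2)*(1/6)*(-1))))*(26 - (17/40 + 82/(((1/2)*(1/6)*(-1))))) - 25892 = (17/40 + 82/(-1/12))*(26 - (17/40 + 82/(-1/12))) - 25892 = (17/40 + 82*(-12))*(26 - (17/40 + 82*(-12))) - 25892 = (17/40 - 984)*(26 - (17/40 - 984)) - 25892 = -39343*(26 - 1*(-39343/40))/40 - 25892 = -39343*(26 + 39343/40)/40 - 25892 = -39343/40*40383/40 - 25892 = -1588788369/1600 - 25892 = -1630215569/1600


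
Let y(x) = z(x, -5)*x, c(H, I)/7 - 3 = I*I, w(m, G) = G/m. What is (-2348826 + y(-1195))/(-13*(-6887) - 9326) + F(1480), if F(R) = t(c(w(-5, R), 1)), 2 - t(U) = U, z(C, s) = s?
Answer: -4428181/80205 ≈ -55.211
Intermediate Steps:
c(H, I) = 21 + 7*I² (c(H, I) = 21 + 7*(I*I) = 21 + 7*I²)
t(U) = 2 - U
F(R) = -26 (F(R) = 2 - (21 + 7*1²) = 2 - (21 + 7*1) = 2 - (21 + 7) = 2 - 1*28 = 2 - 28 = -26)
y(x) = -5*x
(-2348826 + y(-1195))/(-13*(-6887) - 9326) + F(1480) = (-2348826 - 5*(-1195))/(-13*(-6887) - 9326) - 26 = (-2348826 + 5975)/(89531 - 9326) - 26 = -2342851/80205 - 26 = -4428181/80205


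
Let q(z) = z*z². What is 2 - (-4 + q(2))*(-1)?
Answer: 6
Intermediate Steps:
q(z) = z³
2 - (-4 + q(2))*(-1) = 2 - (-4 + 2³)*(-1) = 2 - (-4 + 8)*(-1) = 2 - 4*(-1) = 2 - 1*(-4) = 2 + 4 = 6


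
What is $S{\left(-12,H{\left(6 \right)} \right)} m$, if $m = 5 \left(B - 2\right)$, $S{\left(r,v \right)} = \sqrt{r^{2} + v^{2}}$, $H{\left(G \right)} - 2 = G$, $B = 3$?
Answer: $20 \sqrt{13} \approx 72.111$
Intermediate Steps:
$H{\left(G \right)} = 2 + G$
$m = 5$ ($m = 5 \left(3 - 2\right) = 5 \cdot 1 = 5$)
$S{\left(-12,H{\left(6 \right)} \right)} m = \sqrt{\left(-12\right)^{2} + \left(2 + 6\right)^{2}} \cdot 5 = \sqrt{144 + 8^{2}} \cdot 5 = \sqrt{144 + 64} \cdot 5 = \sqrt{208} \cdot 5 = 4 \sqrt{13} \cdot 5 = 20 \sqrt{13}$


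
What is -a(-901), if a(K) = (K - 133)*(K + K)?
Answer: -1863268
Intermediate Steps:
a(K) = 2*K*(-133 + K) (a(K) = (-133 + K)*(2*K) = 2*K*(-133 + K))
-a(-901) = -2*(-901)*(-133 - 901) = -2*(-901)*(-1034) = -1*1863268 = -1863268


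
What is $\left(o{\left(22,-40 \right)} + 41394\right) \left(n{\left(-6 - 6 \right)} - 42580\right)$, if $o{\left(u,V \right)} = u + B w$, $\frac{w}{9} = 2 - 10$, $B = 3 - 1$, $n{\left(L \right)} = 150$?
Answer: $-1751170960$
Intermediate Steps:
$B = 2$
$w = -72$ ($w = 9 \left(2 - 10\right) = 9 \left(-8\right) = -72$)
$o{\left(u,V \right)} = -144 + u$ ($o{\left(u,V \right)} = u + 2 \left(-72\right) = u - 144 = -144 + u$)
$\left(o{\left(22,-40 \right)} + 41394\right) \left(n{\left(-6 - 6 \right)} - 42580\right) = \left(\left(-144 + 22\right) + 41394\right) \left(150 - 42580\right) = \left(-122 + 41394\right) \left(-42430\right) = 41272 \left(-42430\right) = -1751170960$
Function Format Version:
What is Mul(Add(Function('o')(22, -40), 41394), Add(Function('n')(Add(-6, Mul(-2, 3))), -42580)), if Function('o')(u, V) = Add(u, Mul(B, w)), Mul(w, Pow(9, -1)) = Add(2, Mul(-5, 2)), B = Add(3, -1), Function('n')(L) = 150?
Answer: -1751170960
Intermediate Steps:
B = 2
w = -72 (w = Mul(9, Add(2, Mul(-5, 2))) = Mul(9, Add(2, -10)) = Mul(9, -8) = -72)
Function('o')(u, V) = Add(-144, u) (Function('o')(u, V) = Add(u, Mul(2, -72)) = Add(u, -144) = Add(-144, u))
Mul(Add(Function('o')(22, -40), 41394), Add(Function('n')(Add(-6, Mul(-2, 3))), -42580)) = Mul(Add(Add(-144, 22), 41394), Add(150, -42580)) = Mul(Add(-122, 41394), -42430) = Mul(41272, -42430) = -1751170960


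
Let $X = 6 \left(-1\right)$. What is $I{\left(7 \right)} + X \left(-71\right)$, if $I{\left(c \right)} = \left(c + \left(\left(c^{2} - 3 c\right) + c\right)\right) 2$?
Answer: $510$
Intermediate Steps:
$I{\left(c \right)} = - 2 c + 2 c^{2}$ ($I{\left(c \right)} = \left(c + \left(c^{2} - 2 c\right)\right) 2 = \left(c^{2} - c\right) 2 = - 2 c + 2 c^{2}$)
$X = -6$
$I{\left(7 \right)} + X \left(-71\right) = 2 \cdot 7 \left(-1 + 7\right) - -426 = 2 \cdot 7 \cdot 6 + 426 = 84 + 426 = 510$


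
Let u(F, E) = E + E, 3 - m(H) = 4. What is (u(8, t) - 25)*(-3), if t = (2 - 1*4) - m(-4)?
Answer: 81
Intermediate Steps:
m(H) = -1 (m(H) = 3 - 1*4 = 3 - 4 = -1)
t = -1 (t = (2 - 1*4) - 1*(-1) = (2 - 4) + 1 = -2 + 1 = -1)
u(F, E) = 2*E
(u(8, t) - 25)*(-3) = (2*(-1) - 25)*(-3) = (-2 - 25)*(-3) = -27*(-3) = 81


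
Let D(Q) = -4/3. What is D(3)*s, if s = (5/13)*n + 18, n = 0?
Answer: -24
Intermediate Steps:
D(Q) = -4/3 (D(Q) = -4*⅓ = -4/3)
s = 18 (s = (5/13)*0 + 18 = 0 + 18 = 18)
D(3)*s = -4/3*18 = -24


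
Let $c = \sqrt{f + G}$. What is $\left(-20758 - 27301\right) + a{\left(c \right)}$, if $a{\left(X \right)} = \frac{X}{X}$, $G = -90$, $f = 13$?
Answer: $-48058$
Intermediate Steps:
$c = i \sqrt{77}$ ($c = \sqrt{13 - 90} = \sqrt{-77} = i \sqrt{77} \approx 8.775 i$)
$a{\left(X \right)} = 1$
$\left(-20758 - 27301\right) + a{\left(c \right)} = \left(-20758 - 27301\right) + 1 = -48059 + 1 = -48058$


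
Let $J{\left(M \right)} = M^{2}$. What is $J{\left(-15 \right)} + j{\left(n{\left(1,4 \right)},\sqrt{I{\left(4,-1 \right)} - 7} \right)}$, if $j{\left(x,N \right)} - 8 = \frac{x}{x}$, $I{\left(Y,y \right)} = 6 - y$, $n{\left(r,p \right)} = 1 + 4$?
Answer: $234$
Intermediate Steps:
$n{\left(r,p \right)} = 5$
$j{\left(x,N \right)} = 9$ ($j{\left(x,N \right)} = 8 + \frac{x}{x} = 8 + 1 = 9$)
$J{\left(-15 \right)} + j{\left(n{\left(1,4 \right)},\sqrt{I{\left(4,-1 \right)} - 7} \right)} = \left(-15\right)^{2} + 9 = 225 + 9 = 234$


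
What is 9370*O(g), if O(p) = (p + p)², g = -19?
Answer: 13530280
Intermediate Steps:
O(p) = 4*p² (O(p) = (2*p)² = 4*p²)
9370*O(g) = 9370*(4*(-19)²) = 9370*(4*361) = 9370*1444 = 13530280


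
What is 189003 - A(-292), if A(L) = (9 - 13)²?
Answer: 188987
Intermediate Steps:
A(L) = 16 (A(L) = (-4)² = 16)
189003 - A(-292) = 189003 - 1*16 = 189003 - 16 = 188987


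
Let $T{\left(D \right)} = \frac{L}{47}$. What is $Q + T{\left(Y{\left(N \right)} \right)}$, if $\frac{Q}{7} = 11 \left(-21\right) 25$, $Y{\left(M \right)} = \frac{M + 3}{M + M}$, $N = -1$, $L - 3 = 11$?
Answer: $- \frac{1899961}{47} \approx -40425.0$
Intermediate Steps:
$L = 14$ ($L = 3 + 11 = 14$)
$Y{\left(M \right)} = \frac{3 + M}{2 M}$
$T{\left(D \right)} = \frac{14}{47}$
$Q = -40425$ ($Q = 7 \cdot 11 \left(-21\right) 25 = 7 \left(\left(-231\right) 25\right) = 7 \left(-5775\right) = -40425$)
$Q + T{\left(Y{\left(N \right)} \right)} = -40425 + \frac{14}{47} = - \frac{1899961}{47}$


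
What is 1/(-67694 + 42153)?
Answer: -1/25541 ≈ -3.9153e-5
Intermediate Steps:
1/(-67694 + 42153) = 1/(-25541) = -1/25541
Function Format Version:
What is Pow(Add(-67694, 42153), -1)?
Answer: Rational(-1, 25541) ≈ -3.9153e-5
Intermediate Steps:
Pow(Add(-67694, 42153), -1) = Pow(-25541, -1) = Rational(-1, 25541)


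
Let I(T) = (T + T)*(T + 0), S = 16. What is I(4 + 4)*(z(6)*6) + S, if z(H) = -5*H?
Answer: -23024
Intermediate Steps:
I(T) = 2*T**2 (I(T) = (2*T)*T = 2*T**2)
I(4 + 4)*(z(6)*6) + S = (2*(4 + 4)**2)*(-5*6*6) + 16 = (2*8**2)*(-30*6) + 16 = (2*64)*(-180) + 16 = 128*(-180) + 16 = -23040 + 16 = -23024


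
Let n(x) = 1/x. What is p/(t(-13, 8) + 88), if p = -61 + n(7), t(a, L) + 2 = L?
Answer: -213/329 ≈ -0.64742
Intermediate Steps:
t(a, L) = -2 + L
n(x) = 1/x
p = -426/7 (p = -61 + 1/7 = -61 + ⅐ = -426/7 ≈ -60.857)
p/(t(-13, 8) + 88) = -426/7/((-2 + 8) + 88) = -426/7/(6 + 88) = -426/7/94 = (1/94)*(-426/7) = -213/329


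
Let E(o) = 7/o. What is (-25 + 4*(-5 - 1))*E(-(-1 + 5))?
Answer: 343/4 ≈ 85.750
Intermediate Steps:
(-25 + 4*(-5 - 1))*E(-(-1 + 5)) = (-25 + 4*(-5 - 1))*(7/((-(-1 + 5)))) = (-25 + 4*(-6))*(7/((-1*4))) = (-25 - 24)*(7/(-4)) = -343*(-1)/4 = -49*(-7/4) = 343/4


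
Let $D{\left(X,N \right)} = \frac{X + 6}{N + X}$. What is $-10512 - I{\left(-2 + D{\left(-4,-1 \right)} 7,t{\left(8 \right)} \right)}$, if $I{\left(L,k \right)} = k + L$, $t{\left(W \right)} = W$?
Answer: $- \frac{52576}{5} \approx -10515.0$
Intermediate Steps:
$D{\left(X,N \right)} = \frac{6 + X}{N + X}$
$I{\left(L,k \right)} = L + k$
$-10512 - I{\left(-2 + D{\left(-4,-1 \right)} 7,t{\left(8 \right)} \right)} = -10512 - \left(\left(-2 + \frac{6 - 4}{-1 - 4} \cdot 7\right) + 8\right) = -10512 - \left(\left(-2 + \frac{1}{-5} \cdot 2 \cdot 7\right) + 8\right) = -10512 - \left(\left(-2 + \left(- \frac{1}{5}\right) 2 \cdot 7\right) + 8\right) = -10512 - \left(\left(-2 - \frac{14}{5}\right) + 8\right) = -10512 - \left(- \frac{24}{5} + 8\right) = -10512 - \frac{16}{5} = - \frac{52576}{5}$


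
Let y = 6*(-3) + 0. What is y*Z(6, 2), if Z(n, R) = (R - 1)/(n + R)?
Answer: -9/4 ≈ -2.2500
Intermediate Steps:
Z(n, R) = (-1 + R)/(R + n)
y = -18 (y = -18 + 0 = -18)
y*Z(6, 2) = -18*(-1 + 2)/(2 + 6) = -18/8 = -9/4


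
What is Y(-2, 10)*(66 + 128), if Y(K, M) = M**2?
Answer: 19400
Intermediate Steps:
Y(-2, 10)*(66 + 128) = 10**2*(66 + 128) = 100*194 = 19400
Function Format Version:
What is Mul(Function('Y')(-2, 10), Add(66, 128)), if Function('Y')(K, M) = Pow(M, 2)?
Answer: 19400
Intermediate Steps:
Mul(Function('Y')(-2, 10), Add(66, 128)) = Mul(Pow(10, 2), Add(66, 128)) = Mul(100, 194) = 19400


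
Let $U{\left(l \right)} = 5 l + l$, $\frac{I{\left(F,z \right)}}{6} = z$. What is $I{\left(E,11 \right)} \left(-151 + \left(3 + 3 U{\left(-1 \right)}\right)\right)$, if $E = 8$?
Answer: $-10956$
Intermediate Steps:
$I{\left(F,z \right)} = 6 z$
$U{\left(l \right)} = 6 l$
$I{\left(E,11 \right)} \left(-151 + \left(3 + 3 U{\left(-1 \right)}\right)\right) = 6 \cdot 11 \left(-151 + \left(3 + 3 \cdot 6 \left(-1\right)\right)\right) = 66 \left(-151 + \left(3 + 3 \left(-6\right)\right)\right) = 66 \left(-151 + \left(3 - 18\right)\right) = 66 \left(-151 - 15\right) = 66 \left(-166\right) = -10956$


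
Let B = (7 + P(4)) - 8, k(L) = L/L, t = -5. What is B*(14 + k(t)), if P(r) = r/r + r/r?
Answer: 15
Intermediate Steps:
P(r) = 2 (P(r) = 1 + 1 = 2)
k(L) = 1
B = 1 (B = (7 + 2) - 8 = 9 - 8 = 1)
B*(14 + k(t)) = 1*(14 + 1) = 1*15 = 15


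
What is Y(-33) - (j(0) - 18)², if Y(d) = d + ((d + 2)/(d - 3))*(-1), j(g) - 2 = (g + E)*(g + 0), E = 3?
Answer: -10435/36 ≈ -289.86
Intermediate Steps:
j(g) = 2 + g*(3 + g) (j(g) = 2 + (g + 3)*(g + 0) = 2 + (3 + g)*g = 2 + g*(3 + g))
Y(d) = d - (2 + d)/(-3 + d) (Y(d) = d + ((2 + d)/(-3 + d))*(-1) = d - (2 + d)/(-3 + d))
Y(-33) - (j(0) - 18)² = (-2 + (-33)² - 4*(-33))/(-3 - 33) - ((2 + 0² + 3*0) - 18)² = (-2 + 1089 + 132)/(-36) - ((2 + 0 + 0) - 18)² = -1/36*1219 - (2 - 18)² = -1219/36 - 1*(-16)² = -1219/36 - 1*256 = -1219/36 - 256 = -10435/36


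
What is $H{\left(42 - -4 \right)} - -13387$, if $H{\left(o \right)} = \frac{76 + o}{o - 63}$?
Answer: $\frac{227457}{17} \approx 13380.0$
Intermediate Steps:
$H{\left(o \right)} = \frac{76 + o}{-63 + o}$
$H{\left(42 - -4 \right)} - -13387 = \frac{76 + \left(42 - -4\right)}{-63 + \left(42 - -4\right)} - -13387 = \frac{76 + \left(42 + 4\right)}{-63 + \left(42 + 4\right)} + 13387 = \frac{76 + 46}{-63 + 46} + 13387 = \frac{1}{-17} \cdot 122 + 13387 = \left(- \frac{1}{17}\right) 122 + 13387 = - \frac{122}{17} + 13387 = \frac{227457}{17}$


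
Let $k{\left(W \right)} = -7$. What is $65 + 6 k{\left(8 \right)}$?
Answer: $23$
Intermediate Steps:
$65 + 6 k{\left(8 \right)} = 65 + 6 \left(-7\right) = 65 - 42 = 23$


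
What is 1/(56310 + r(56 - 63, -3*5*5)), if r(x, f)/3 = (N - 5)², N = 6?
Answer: 1/56313 ≈ 1.7758e-5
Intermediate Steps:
r(x, f) = 3 (r(x, f) = 3*(6 - 5)² = 3*1² = 3*1 = 3)
1/(56310 + r(56 - 63, -3*5*5)) = 1/(56310 + 3) = 1/56313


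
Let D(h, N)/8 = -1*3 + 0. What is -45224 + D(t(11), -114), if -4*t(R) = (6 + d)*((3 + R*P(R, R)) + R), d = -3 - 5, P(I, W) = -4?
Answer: -45248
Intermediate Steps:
d = -8
t(R) = 3/2 - 3*R/2 (t(R) = -(6 - 8)*((3 + R*(-4)) + R)/4 = -(-1)*((3 - 4*R) + R)/2 = -(-1)*(3 - 3*R)/2 = -(-6 + 6*R)/4 = 3/2 - 3*R/2)
D(h, N) = -24 (D(h, N) = 8*(-1*3 + 0) = 8*(-3 + 0) = 8*(-3) = -24)
-45224 + D(t(11), -114) = -45224 - 24 = -45248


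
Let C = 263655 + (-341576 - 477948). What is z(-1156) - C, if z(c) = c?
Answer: 554713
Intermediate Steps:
C = -555869 (C = 263655 - 819524 = -555869)
z(-1156) - C = -1156 - 1*(-555869) = -1156 + 555869 = 554713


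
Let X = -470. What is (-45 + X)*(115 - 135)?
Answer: 10300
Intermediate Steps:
(-45 + X)*(115 - 135) = (-45 - 470)*(115 - 135) = -515*(-20) = 10300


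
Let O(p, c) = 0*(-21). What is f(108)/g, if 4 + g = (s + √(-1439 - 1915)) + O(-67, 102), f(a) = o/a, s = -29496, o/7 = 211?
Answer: -10892875/23496840558 - 1477*I*√3354/93987362232 ≈ -0.00046359 - 9.1011e-7*I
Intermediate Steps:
o = 1477 (o = 7*211 = 1477)
O(p, c) = 0
f(a) = 1477/a
g = -29500 + I*√3354 (g = -4 + ((-29496 + √(-1439 - 1915)) + 0) = -4 + ((-29496 + √(-3354)) + 0) = -4 + ((-29496 + I*√3354) + 0) = -4 + (-29496 + I*√3354) = -29500 + I*√3354 ≈ -29500.0 + 57.914*I)
f(108)/g = (1477/108)/(-29500 + I*√3354) = (1477*(1/108))/(-29500 + I*√3354) = 1477/(108*(-29500 + I*√3354))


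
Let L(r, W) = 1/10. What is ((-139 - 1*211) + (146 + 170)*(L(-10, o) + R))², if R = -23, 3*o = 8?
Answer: 1438836624/25 ≈ 5.7553e+7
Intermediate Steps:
o = 8/3 (o = (⅓)*8 = 8/3 ≈ 2.6667)
L(r, W) = ⅒
((-139 - 1*211) + (146 + 170)*(L(-10, o) + R))² = ((-139 - 1*211) + (146 + 170)*(⅒ - 23))² = ((-139 - 211) + 316*(-229/10))² = (-350 - 36182/5)² = (-37932/5)² = 1438836624/25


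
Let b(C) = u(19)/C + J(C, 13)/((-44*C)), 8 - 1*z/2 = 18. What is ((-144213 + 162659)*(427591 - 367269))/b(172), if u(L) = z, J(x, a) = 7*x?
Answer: -2105227665904/521 ≈ -4.0407e+9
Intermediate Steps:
z = -20 (z = 16 - 2*18 = 16 - 36 = -20)
u(L) = -20
b(C) = -7/44 - 20/C (b(C) = -20/C + (7*C)/((-44*C)) = -20/C + (7*C)*(-1/(44*C)) = -20/C - 7/44 = -7/44 - 20/C)
((-144213 + 162659)*(427591 - 367269))/b(172) = ((-144213 + 162659)*(427591 - 367269))/(-7/44 - 20/172) = (18446*60322)/(-7/44 - 20*1/172) = 1112699612/(-7/44 - 5/43) = 1112699612/(-521/1892) = 1112699612*(-1892/521) = -2105227665904/521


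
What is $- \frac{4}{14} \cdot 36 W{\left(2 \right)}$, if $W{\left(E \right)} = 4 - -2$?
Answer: $- \frac{432}{7} \approx -61.714$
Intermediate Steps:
$W{\left(E \right)} = 6$ ($W{\left(E \right)} = 4 + 2 = 6$)
$- \frac{4}{14} \cdot 36 W{\left(2 \right)} = - \frac{4}{14} \cdot 36 \cdot 6 = \left(-4\right) \frac{1}{14} \cdot 36 \cdot 6 = \left(- \frac{2}{7}\right) 36 \cdot 6 = \left(- \frac{72}{7}\right) 6 = - \frac{432}{7}$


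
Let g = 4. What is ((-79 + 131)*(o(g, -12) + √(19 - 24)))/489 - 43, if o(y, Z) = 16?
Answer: -20195/489 + 52*I*√5/489 ≈ -41.299 + 0.23778*I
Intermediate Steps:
((-79 + 131)*(o(g, -12) + √(19 - 24)))/489 - 43 = ((-79 + 131)*(16 + √(19 - 24)))/489 - 43 = (52*(16 + √(-5)))*(1/489) - 43 = (52*(16 + I*√5))*(1/489) - 43 = (832 + 52*I*√5)*(1/489) - 43 = (832/489 + 52*I*√5/489) - 43 = -20195/489 + 52*I*√5/489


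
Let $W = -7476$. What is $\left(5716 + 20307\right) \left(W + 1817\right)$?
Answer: $-147264157$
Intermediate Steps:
$\left(5716 + 20307\right) \left(W + 1817\right) = \left(5716 + 20307\right) \left(-7476 + 1817\right) = 26023 \left(-5659\right) = -147264157$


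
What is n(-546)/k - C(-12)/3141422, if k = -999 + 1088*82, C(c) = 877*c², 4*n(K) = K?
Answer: -608923821/14585622346 ≈ -0.041748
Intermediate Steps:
n(K) = K/4
k = 88217 (k = -999 + 89216 = 88217)
n(-546)/k - C(-12)/3141422 = ((¼)*(-546))/88217 - 877*(-12)²/3141422 = -273/2*1/88217 - 877*144*(1/3141422) = -273/176434 - 1*126288*(1/3141422) = -273/176434 - 126288*1/3141422 = -273/176434 - 63144/1570711 = -608923821/14585622346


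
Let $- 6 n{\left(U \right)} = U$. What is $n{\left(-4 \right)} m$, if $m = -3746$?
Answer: $- \frac{7492}{3} \approx -2497.3$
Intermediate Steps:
$n{\left(U \right)} = - \frac{U}{6}$
$n{\left(-4 \right)} m = \left(- \frac{1}{6}\right) \left(-4\right) \left(-3746\right) = \frac{2}{3} \left(-3746\right) = - \frac{7492}{3}$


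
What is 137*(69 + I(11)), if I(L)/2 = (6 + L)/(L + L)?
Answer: 106312/11 ≈ 9664.7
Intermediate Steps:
I(L) = (6 + L)/L (I(L) = 2*((6 + L)/(L + L)) = 2*((6 + L)/((2*L))) = 2*((6 + L)*(1/(2*L))) = 2*((6 + L)/(2*L)) = (6 + L)/L)
137*(69 + I(11)) = 137*(69 + (6 + 11)/11) = 137*(69 + (1/11)*17) = 137*(69 + 17/11) = 137*(776/11) = 106312/11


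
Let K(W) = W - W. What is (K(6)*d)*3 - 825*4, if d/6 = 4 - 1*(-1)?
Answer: -3300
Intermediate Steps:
K(W) = 0
d = 30 (d = 6*(4 - 1*(-1)) = 6*(4 + 1) = 6*5 = 30)
(K(6)*d)*3 - 825*4 = (0*30)*3 - 825*4 = 0*3 - 33*100 = 0 - 3300 = -3300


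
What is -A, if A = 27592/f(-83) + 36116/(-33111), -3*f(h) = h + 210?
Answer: 2745382868/4205097 ≈ 652.87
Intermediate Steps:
f(h) = -70 - h/3 (f(h) = -(h + 210)/3 = -(210 + h)/3 = -70 - h/3)
A = -2745382868/4205097 (A = 27592/(-70 - ⅓*(-83)) + 36116/(-33111) = 27592/(-70 + 83/3) + 36116*(-1/33111) = 27592/(-127/3) - 36116/33111 = 27592*(-3/127) - 36116/33111 = -82776/127 - 36116/33111 = -2745382868/4205097 ≈ -652.87)
-A = -1*(-2745382868/4205097) = 2745382868/4205097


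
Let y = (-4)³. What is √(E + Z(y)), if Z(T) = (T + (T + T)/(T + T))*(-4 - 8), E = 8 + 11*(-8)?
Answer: 26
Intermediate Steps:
y = -64
E = -80 (E = 8 - 88 = -80)
Z(T) = -12 - 12*T (Z(T) = (T + (2*T)/((2*T)))*(-12) = (T + (2*T)*(1/(2*T)))*(-12) = (T + 1)*(-12) = (1 + T)*(-12) = -12 - 12*T)
√(E + Z(y)) = √(-80 + (-12 - 12*(-64))) = √(-80 + (-12 + 768)) = √(-80 + 756) = √676 = 26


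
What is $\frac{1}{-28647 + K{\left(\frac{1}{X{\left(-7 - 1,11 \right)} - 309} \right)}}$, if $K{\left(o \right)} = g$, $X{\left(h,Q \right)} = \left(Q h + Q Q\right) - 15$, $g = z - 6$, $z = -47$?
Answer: $- \frac{1}{28700} \approx -3.4843 \cdot 10^{-5}$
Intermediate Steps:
$g = -53$ ($g = -47 - 6 = -53$)
$X{\left(h,Q \right)} = -15 + Q^{2} + Q h$ ($X{\left(h,Q \right)} = \left(Q h + Q^{2}\right) - 15 = \left(Q^{2} + Q h\right) - 15 = -15 + Q^{2} + Q h$)
$K{\left(o \right)} = -53$
$\frac{1}{-28647 + K{\left(\frac{1}{X{\left(-7 - 1,11 \right)} - 309} \right)}} = \frac{1}{-28647 - 53} = \frac{1}{-28700} = - \frac{1}{28700}$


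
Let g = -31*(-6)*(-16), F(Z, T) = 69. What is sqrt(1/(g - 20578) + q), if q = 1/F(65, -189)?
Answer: sqrt(38168432610)/1625226 ≈ 0.12021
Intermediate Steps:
g = -2976 (g = 186*(-16) = -2976)
q = 1/69 ≈ 0.014493
sqrt(1/(g - 20578) + q) = sqrt(1/(-2976 - 20578) + 1/69) = sqrt(1/(-23554) + 1/69) = sqrt(-1/23554 + 1/69) = sqrt(23485/1625226) = sqrt(38168432610)/1625226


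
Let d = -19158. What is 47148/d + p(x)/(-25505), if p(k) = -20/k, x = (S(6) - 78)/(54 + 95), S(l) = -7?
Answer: -3409013958/1384436905 ≈ -2.4624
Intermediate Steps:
x = -85/149 (x = (-7 - 78)/(54 + 95) = -85/149 ≈ -0.57047)
47148/d + p(x)/(-25505) = 47148/(-19158) - 20/(-85/149)/(-25505) = 47148*(-1/19158) - 20*(-149/85)*(-1/25505) = -7858/3193 + (596/17)*(-1/25505) = -7858/3193 - 596/433585 = -3409013958/1384436905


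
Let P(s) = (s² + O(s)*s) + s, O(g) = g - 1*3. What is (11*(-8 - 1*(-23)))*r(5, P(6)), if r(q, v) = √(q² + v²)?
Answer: 825*√145 ≈ 9934.3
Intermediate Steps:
O(g) = -3 + g (O(g) = g - 3 = -3 + g)
P(s) = s + s² + s*(-3 + s) (P(s) = (s² + (-3 + s)*s) + s = (s² + s*(-3 + s)) + s = s + s² + s*(-3 + s))
(11*(-8 - 1*(-23)))*r(5, P(6)) = (11*(-8 - 1*(-23)))*√(5² + (2*6*(-1 + 6))²) = (11*(-8 + 23))*√(25 + (2*6*5)²) = (11*15)*√(25 + 60²) = 165*√(25 + 3600) = 165*√3625 = 165*(5*√145) = 825*√145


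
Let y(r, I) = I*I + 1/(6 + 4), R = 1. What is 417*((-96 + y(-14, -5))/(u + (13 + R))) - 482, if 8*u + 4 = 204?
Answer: -161211/130 ≈ -1240.1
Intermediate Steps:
u = 25 (u = -½ + (⅛)*204 = -½ + 51/2 = 25)
y(r, I) = ⅒ + I² (y(r, I) = I² + 1/10 = I² + ⅒ = ⅒ + I²)
417*((-96 + y(-14, -5))/(u + (13 + R))) - 482 = 417*((-96 + (⅒ + (-5)²))/(25 + (13 + 1))) - 482 = 417*((-96 + (⅒ + 25))/(25 + 14)) - 482 = 417*((-96 + 251/10)/39) - 482 = 417*(-709/10*1/39) - 482 = 417*(-709/390) - 482 = -98551/130 - 482 = -161211/130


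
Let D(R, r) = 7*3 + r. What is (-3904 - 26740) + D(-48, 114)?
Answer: -30509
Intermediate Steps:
D(R, r) = 21 + r
(-3904 - 26740) + D(-48, 114) = (-3904 - 26740) + (21 + 114) = -30644 + 135 = -30509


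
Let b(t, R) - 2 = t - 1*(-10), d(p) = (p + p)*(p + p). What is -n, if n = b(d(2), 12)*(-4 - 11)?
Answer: 420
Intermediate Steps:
d(p) = 4*p**2 (d(p) = (2*p)*(2*p) = 4*p**2)
b(t, R) = 12 + t (b(t, R) = 2 + (t - 1*(-10)) = 2 + (t + 10) = 2 + (10 + t) = 12 + t)
n = -420 (n = (12 + 4*2**2)*(-4 - 11) = (12 + 4*4)*(-15) = (12 + 16)*(-15) = 28*(-15) = -420)
-n = -1*(-420) = 420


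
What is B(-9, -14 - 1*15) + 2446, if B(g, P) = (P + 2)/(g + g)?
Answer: 4895/2 ≈ 2447.5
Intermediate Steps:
B(g, P) = (2 + P)/(2*g) (B(g, P) = (2 + P)/((2*g)) = (2 + P)*(1/(2*g)) = (2 + P)/(2*g))
B(-9, -14 - 1*15) + 2446 = (½)*(2 + (-14 - 1*15))/(-9) + 2446 = (½)*(-⅑)*(2 + (-14 - 15)) + 2446 = (½)*(-⅑)*(2 - 29) + 2446 = (½)*(-⅑)*(-27) + 2446 = 3/2 + 2446 = 4895/2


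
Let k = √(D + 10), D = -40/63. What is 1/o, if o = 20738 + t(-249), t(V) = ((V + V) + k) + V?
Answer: 1259433/25177324513 - 3*√4130/25177324513 ≈ 5.0015e-5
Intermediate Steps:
D = -40/63 (D = -40*1/63 = -40/63 ≈ -0.63492)
k = √4130/21 (k = √(-40/63 + 10) = √(590/63) = √4130/21 ≈ 3.0602)
t(V) = 3*V + √4130/21 (t(V) = ((V + V) + √4130/21) + V = (2*V + √4130/21) + V = 3*V + √4130/21)
o = 19991 + √4130/21 (o = 20738 + (3*(-249) + √4130/21) = 20738 + (-747 + √4130/21) = 19991 + √4130/21 ≈ 19994.)
1/o = 1/(19991 + √4130/21)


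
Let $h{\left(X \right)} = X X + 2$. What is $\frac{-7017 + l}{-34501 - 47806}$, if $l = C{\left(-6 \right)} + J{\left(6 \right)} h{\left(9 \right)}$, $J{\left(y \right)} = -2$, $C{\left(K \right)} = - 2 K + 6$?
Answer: $\frac{7165}{82307} \approx 0.087052$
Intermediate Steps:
$C{\left(K \right)} = 6 - 2 K$
$h{\left(X \right)} = 2 + X^{2}$ ($h{\left(X \right)} = X^{2} + 2 = 2 + X^{2}$)
$l = -148$ ($l = \left(6 - -12\right) - 2 \left(2 + 9^{2}\right) = \left(6 + 12\right) - 2 \left(2 + 81\right) = 18 - 166 = -148$)
$\frac{-7017 + l}{-34501 - 47806} = \frac{-7017 - 148}{-34501 - 47806} = - \frac{7165}{-82307} = \left(-7165\right) \left(- \frac{1}{82307}\right) = \frac{7165}{82307}$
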